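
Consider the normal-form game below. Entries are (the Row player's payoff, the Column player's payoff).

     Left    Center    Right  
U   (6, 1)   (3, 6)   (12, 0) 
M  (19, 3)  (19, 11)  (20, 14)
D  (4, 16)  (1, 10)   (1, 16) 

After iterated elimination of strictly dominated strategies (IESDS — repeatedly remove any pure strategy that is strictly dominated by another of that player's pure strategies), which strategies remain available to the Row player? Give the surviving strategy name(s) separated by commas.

The Row player's strategy U is strictly dominated by M (Left: 19>6, Center: 19>3, Right: 20>12) and is removed.
The Row player's strategy D is strictly dominated by M (Left: 19>4, Center: 19>1, Right: 20>1) and is removed.
For the Column player, Center strictly dominates Left on the remaining rows (M: 11>3); eliminate Left.
The Column player's strategy Center is strictly dominated by Right (M: 14>11) and is removed.
Among the remaining strategies, none is strictly dominated by another pure strategy of the same player, so the elimination stops.
Surviving strategies — the Row player: {M}; the Column player: {Right}.

M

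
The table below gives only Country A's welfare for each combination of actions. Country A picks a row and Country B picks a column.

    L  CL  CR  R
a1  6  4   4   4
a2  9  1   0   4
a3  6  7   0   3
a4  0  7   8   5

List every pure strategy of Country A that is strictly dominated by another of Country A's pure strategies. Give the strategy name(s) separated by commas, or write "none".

none

a1 is not dominated — it holds its own against a2 at CL (4>1); a3 at L (6=6); a4 at L (6>0).
Nothing dominates a2: a1 at L (9>6); a3 at L (9>6); a4 at L (9>0).
Nothing dominates a3: a1 at L (6=6); a2 at CL (7>1); a4 at L (6>0).
a4 is not dominated — it holds its own against a1 at CL (7>4); a2 at CL (7>1); a3 at CL (7=7).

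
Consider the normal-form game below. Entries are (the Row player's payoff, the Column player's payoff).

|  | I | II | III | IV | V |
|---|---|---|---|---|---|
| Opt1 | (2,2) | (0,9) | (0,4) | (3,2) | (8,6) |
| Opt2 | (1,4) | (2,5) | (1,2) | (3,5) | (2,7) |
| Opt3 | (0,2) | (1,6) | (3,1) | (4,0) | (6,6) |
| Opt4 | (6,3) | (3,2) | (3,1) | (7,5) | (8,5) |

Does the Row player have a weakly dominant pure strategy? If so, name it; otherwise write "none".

Opt4 vs Opt1: I: 6>2, II: 3>0, III: 3>0, IV: 7>3, V: 8=8.
Opt4 vs Opt2: I: 6>1, II: 3>2, III: 3>1, IV: 7>3, V: 8>2.
Opt4 vs Opt3: I: 6>0, II: 3>1, III: 3=3, IV: 7>4, V: 8>6.
Opt4 is at least as good as every other strategy against every opponent action, so it is weakly dominant.

Opt4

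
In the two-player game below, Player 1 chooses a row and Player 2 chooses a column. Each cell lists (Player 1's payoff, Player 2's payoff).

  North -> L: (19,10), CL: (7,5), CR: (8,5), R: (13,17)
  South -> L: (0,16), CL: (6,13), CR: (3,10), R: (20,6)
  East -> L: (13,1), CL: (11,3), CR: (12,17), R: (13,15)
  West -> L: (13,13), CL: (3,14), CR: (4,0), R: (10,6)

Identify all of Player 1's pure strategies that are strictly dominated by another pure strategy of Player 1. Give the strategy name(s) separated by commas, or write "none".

West

North: no other strategy beats it everywhere (South at L (19>0); East at L (19>13); West at L (19>13)).
South: no other strategy beats it everywhere (North at R (20>13); East at R (20>13); West at CL (6>3)).
East: no other strategy beats it everywhere (North at CL (11>7); South at L (13>0); West at L (13=13)).
North strictly dominates West — L: 19>13, CL: 7>3, CR: 8>4, R: 13>10.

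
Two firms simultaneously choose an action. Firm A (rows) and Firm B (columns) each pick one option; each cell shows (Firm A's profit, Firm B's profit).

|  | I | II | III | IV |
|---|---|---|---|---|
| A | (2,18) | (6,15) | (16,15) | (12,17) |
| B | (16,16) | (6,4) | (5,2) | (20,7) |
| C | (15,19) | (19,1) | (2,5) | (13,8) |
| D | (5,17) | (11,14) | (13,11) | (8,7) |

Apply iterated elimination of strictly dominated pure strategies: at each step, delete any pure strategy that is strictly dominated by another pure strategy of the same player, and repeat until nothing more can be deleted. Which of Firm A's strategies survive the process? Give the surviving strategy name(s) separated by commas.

B

Firm B's strategy II is strictly dominated by I (A: 18>15, B: 16>4, C: 19>1, D: 17>14) and is removed.
Row C is eliminated: B beats it against every remaining column (I: 16>15, III: 5>2, IV: 20>13).
Column III is eliminated: I beats it against every remaining row (A: 18>15, B: 16>2, D: 17>11).
For Firm A, B strictly dominates A on the remaining columns (I: 16>2, IV: 20>12); eliminate A.
Firm A's strategy D is strictly dominated by B (I: 16>5, IV: 20>8) and is removed.
Firm B's strategy IV is strictly dominated by I (B: 16>7) and is removed.
Among the remaining strategies, none is strictly dominated by another pure strategy of the same player, so the elimination stops.
Surviving strategies — Firm A: {B}; Firm B: {I}.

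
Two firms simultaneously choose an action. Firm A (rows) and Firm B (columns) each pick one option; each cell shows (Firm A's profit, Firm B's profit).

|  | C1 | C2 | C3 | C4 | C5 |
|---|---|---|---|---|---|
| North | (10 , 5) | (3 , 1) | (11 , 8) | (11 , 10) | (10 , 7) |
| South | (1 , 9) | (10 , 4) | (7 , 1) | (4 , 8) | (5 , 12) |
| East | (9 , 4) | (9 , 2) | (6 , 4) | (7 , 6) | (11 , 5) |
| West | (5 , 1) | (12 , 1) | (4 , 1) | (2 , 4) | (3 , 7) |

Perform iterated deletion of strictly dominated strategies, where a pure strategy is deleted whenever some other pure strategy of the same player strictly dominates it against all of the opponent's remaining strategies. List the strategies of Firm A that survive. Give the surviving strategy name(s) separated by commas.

For Firm B, C5 strictly dominates C1 on the remaining rows (North: 7>5, South: 12>9, East: 5>4, West: 7>1); eliminate C1.
Column C2 is eliminated: C4 beats it against every remaining row (North: 10>1, South: 8>4, East: 6>2, West: 4>1).
Row South is eliminated: North beats it against every remaining column (C3: 11>7, C4: 11>4, C5: 10>5).
Firm A's strategy West is strictly dominated by North (C3: 11>4, C4: 11>2, C5: 10>3) and is removed.
Firm B's strategy C3 is strictly dominated by C4 (North: 10>8, East: 6>4) and is removed.
Firm B's strategy C5 is strictly dominated by C4 (North: 10>7, East: 6>5) and is removed.
For Firm A, North strictly dominates East on the remaining columns (C4: 11>7); eliminate East.
Among the remaining strategies, none is strictly dominated by another pure strategy of the same player, so the elimination stops.
Surviving strategies — Firm A: {North}; Firm B: {C4}.

North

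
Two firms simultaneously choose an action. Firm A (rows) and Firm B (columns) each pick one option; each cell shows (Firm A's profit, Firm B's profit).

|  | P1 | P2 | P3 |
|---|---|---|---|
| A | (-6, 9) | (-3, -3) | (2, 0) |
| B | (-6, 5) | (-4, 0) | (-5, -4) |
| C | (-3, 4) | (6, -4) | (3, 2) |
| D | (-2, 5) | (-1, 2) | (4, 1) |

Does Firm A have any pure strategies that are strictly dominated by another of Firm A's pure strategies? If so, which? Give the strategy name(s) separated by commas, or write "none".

A, B

A: dominated, since C does at least as well everywhere (P1: -3>-6, P2: 6>-3, P3: 3>2).
B is strictly dominated by C (P1: -3>-6, P2: 6>-4, P3: 3>-5).
C is not dominated — it holds its own against A at P1 (-3>-6); B at P1 (-3>-6); D at P2 (6>-1).
D is not dominated — it holds its own against A at P1 (-2>-6); B at P1 (-2>-6); C at P1 (-2>-3).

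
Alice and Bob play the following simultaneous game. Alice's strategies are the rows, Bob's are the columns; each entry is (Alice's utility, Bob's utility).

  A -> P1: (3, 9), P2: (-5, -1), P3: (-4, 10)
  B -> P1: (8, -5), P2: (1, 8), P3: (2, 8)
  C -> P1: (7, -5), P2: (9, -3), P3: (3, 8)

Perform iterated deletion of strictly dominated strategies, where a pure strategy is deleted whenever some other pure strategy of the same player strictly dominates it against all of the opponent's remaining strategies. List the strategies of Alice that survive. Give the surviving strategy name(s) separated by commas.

Alice's strategy A is strictly dominated by B (P1: 8>3, P2: 1>-5, P3: 2>-4) and is removed.
For Bob, P2 strictly dominates P1 on the remaining rows (B: 8>-5, C: -3>-5); eliminate P1.
For Alice, C strictly dominates B on the remaining columns (P2: 9>1, P3: 3>2); eliminate B.
Bob's strategy P2 is strictly dominated by P3 (C: 8>-3) and is removed.
Among the remaining strategies, none is strictly dominated by another pure strategy of the same player, so the elimination stops.
Surviving strategies — Alice: {C}; Bob: {P3}.

C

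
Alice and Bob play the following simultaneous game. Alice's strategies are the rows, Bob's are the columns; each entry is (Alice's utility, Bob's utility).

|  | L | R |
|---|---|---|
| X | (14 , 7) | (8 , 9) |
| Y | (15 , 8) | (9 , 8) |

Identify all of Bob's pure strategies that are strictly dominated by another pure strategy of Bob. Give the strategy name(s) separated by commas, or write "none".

Nothing dominates L: R at Y (8=8).
Nothing dominates R: L at X (9>7).

none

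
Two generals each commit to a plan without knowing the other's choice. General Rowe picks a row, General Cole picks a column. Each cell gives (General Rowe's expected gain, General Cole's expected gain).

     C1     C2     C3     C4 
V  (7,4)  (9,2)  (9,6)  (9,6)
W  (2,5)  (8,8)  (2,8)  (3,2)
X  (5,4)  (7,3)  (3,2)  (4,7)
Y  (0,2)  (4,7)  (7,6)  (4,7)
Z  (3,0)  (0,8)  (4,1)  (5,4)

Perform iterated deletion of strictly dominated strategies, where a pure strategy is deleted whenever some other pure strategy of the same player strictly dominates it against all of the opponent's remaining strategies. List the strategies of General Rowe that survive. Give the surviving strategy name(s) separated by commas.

V

For General Rowe, V strictly dominates W on the remaining columns (C1: 7>2, C2: 9>8, C3: 9>2, C4: 9>3); eliminate W.
For General Rowe, V strictly dominates X on the remaining columns (C1: 7>5, C2: 9>7, C3: 9>3, C4: 9>4); eliminate X.
General Rowe's strategy Y is strictly dominated by V (C1: 7>0, C2: 9>4, C3: 9>7, C4: 9>4) and is removed.
General Rowe's strategy Z is strictly dominated by V (C1: 7>3, C2: 9>0, C3: 9>4, C4: 9>5) and is removed.
General Cole's strategy C1 is strictly dominated by C3 (V: 6>4) and is removed.
General Cole's strategy C2 is strictly dominated by C3 (V: 6>2) and is removed.
Among the remaining strategies, none is strictly dominated by another pure strategy of the same player, so the elimination stops.
Surviving strategies — General Rowe: {V}; General Cole: {C3, C4}.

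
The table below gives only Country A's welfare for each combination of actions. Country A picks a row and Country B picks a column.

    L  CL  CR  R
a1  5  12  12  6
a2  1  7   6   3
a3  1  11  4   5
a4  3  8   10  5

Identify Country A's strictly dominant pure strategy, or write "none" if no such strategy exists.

a1

a1 vs a2: L: 5>1, CL: 12>7, CR: 12>6, R: 6>3.
a1 vs a3: L: 5>1, CL: 12>11, CR: 12>4, R: 6>5.
a1 vs a4: L: 5>3, CL: 12>8, CR: 12>10, R: 6>5.
a1 strictly beats every other strategy against every opponent action, so it is strictly dominant.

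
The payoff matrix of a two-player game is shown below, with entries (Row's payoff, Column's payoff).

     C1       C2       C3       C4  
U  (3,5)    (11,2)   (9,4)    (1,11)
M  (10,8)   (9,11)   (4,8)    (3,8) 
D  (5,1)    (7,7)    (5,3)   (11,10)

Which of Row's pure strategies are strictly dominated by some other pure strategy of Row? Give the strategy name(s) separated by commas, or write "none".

none

U is not dominated — it holds its own against M at C2 (11>9); D at C2 (11>7).
Nothing dominates M: U at C1 (10>3); D at C1 (10>5).
D: no other strategy beats it everywhere (U at C1 (5>3); M at C3 (5>4)).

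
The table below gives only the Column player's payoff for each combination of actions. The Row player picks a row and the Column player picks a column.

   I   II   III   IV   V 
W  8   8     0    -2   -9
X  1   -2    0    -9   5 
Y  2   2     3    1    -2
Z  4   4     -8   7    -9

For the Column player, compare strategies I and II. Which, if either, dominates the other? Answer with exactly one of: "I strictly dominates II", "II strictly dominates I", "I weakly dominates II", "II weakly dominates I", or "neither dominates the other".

I weakly dominates II

Compare I to II across each choice by the Row player: W: 8=8, X: 1>-2, Y: 2=2, Z: 4=4.
I is at least as good everywhere and strictly better somewhere (tied only at W, Y, Z), so I weakly but not strictly dominates II.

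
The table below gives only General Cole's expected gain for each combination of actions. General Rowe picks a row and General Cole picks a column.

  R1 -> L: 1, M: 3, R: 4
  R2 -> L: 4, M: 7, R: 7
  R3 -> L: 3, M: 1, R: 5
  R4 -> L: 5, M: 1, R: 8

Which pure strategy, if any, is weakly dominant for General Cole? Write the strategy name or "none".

R

R vs L: R1: 4>1, R2: 7>4, R3: 5>3, R4: 8>5.
R vs M: R1: 4>3, R2: 7=7, R3: 5>1, R4: 8>1.
R is at least as good as every other strategy against every opponent action, so it is weakly dominant.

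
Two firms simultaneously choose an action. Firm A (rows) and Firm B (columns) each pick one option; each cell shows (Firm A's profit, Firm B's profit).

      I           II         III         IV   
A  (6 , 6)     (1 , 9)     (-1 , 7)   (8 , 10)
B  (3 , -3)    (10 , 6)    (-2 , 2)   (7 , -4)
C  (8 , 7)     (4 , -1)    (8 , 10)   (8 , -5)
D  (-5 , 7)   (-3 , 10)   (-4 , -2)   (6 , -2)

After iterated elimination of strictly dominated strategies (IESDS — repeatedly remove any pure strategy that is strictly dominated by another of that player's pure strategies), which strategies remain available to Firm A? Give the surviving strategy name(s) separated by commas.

A, B, C

For Firm A, A strictly dominates D on the remaining columns (I: 6>-5, II: 1>-3, III: -1>-4, IV: 8>6); eliminate D.
For Firm B, III strictly dominates I on the remaining rows (A: 7>6, B: 2>-3, C: 10>7); eliminate I.
Among the remaining strategies, none is strictly dominated by another pure strategy of the same player, so the elimination stops.
Surviving strategies — Firm A: {A, B, C}; Firm B: {II, III, IV}.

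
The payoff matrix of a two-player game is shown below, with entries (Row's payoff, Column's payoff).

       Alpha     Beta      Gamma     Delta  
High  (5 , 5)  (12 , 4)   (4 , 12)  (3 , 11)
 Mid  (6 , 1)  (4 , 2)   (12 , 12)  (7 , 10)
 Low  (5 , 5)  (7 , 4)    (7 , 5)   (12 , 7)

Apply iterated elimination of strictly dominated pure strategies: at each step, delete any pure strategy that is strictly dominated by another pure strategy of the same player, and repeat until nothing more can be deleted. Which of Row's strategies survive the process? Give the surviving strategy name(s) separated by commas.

Mid, Low

Column Alpha is eliminated: Delta beats it against every remaining row (High: 11>5, Mid: 10>1, Low: 7>5).
Column's strategy Beta is strictly dominated by Gamma (High: 12>4, Mid: 12>2, Low: 5>4) and is removed.
Row's strategy High is strictly dominated by Mid (Gamma: 12>4, Delta: 7>3) and is removed.
Among the remaining strategies, none is strictly dominated by another pure strategy of the same player, so the elimination stops.
Surviving strategies — Row: {Mid, Low}; Column: {Gamma, Delta}.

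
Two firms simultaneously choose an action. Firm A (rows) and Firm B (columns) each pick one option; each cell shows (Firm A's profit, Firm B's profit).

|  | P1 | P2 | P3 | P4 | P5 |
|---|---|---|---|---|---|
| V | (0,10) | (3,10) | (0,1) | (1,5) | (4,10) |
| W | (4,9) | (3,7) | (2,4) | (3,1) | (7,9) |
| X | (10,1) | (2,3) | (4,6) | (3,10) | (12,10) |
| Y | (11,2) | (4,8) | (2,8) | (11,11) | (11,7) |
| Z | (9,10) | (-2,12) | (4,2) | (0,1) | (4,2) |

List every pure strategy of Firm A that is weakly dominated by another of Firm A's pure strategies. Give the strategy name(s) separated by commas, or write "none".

V is weakly dominated by W (P1: 4>0, P2: 3=3, P3: 2>0, P4: 3>1, P5: 7>4).
W: dominated, since Y does at least as well everywhere (P1: 11>4, P2: 4>3, P3: 2=2, P4: 11>3, P5: 11>7).
X is not dominated — it holds its own against V at P1 (10>0); W at P1 (10>4); Y at P3 (4>2); Z at P1 (10>9).
Nothing dominates Y: V at P1 (11>0); W at P1 (11>4); X at P1 (11>10); Z at P1 (11>9).
Z is weakly dominated by X (P1: 10>9, P2: 2>-2, P3: 4=4, P4: 3>0, P5: 12>4).

V, W, Z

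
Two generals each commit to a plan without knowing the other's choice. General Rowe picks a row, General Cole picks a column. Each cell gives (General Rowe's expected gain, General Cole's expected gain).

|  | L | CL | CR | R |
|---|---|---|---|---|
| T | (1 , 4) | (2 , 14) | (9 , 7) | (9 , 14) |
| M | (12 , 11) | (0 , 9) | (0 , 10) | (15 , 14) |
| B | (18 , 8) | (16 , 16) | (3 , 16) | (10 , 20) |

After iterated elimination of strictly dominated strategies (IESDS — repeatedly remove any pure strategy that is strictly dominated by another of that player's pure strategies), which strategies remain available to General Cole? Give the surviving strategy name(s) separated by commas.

Column L is eliminated: R beats it against every remaining row (T: 14>4, M: 14>11, B: 20>8).
Column CR is eliminated: R beats it against every remaining row (T: 14>7, M: 14>10, B: 20>16).
Row T is eliminated: B beats it against every remaining column (CL: 16>2, R: 10>9).
General Cole's strategy CL is strictly dominated by R (M: 14>9, B: 20>16) and is removed.
Row B is eliminated: M beats it against every remaining column (R: 15>10).
Among the remaining strategies, none is strictly dominated by another pure strategy of the same player, so the elimination stops.
Surviving strategies — General Rowe: {M}; General Cole: {R}.

R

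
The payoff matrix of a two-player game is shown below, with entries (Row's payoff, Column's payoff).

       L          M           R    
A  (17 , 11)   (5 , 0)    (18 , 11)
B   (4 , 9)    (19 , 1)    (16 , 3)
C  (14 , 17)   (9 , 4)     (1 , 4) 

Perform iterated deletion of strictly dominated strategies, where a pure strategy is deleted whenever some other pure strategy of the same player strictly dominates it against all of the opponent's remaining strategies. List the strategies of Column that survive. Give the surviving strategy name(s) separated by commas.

L, R

Column M is eliminated: L beats it against every remaining row (A: 11>0, B: 9>1, C: 17>4).
Row's strategy B is strictly dominated by A (L: 17>4, R: 18>16) and is removed.
Row C is eliminated: A beats it against every remaining column (L: 17>14, R: 18>1).
Among the remaining strategies, none is strictly dominated by another pure strategy of the same player, so the elimination stops.
Surviving strategies — Row: {A}; Column: {L, R}.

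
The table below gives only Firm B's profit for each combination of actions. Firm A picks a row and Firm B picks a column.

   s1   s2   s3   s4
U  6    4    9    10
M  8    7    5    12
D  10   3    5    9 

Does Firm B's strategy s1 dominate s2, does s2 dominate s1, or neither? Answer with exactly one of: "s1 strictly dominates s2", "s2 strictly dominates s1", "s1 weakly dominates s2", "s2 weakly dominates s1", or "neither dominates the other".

Compare s1 to s2 across every action of Firm A: U: 6>4, M: 8>7, D: 10>3.
s1 gives a strictly higher payoff against every action of Firm A, so s1 strictly dominates s2.

s1 strictly dominates s2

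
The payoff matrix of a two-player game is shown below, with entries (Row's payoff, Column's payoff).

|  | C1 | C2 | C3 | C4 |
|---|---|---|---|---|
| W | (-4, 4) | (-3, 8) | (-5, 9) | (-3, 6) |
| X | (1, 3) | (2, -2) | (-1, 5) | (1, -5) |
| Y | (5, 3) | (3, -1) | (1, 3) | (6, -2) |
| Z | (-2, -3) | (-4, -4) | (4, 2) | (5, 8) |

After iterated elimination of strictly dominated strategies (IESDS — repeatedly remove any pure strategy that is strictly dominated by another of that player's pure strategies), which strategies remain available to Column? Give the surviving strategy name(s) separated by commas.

C1, C3, C4

Row's strategy W is strictly dominated by X (C1: 1>-4, C2: 2>-3, C3: -1>-5, C4: 1>-3) and is removed.
Row X is eliminated: Y beats it against every remaining column (C1: 5>1, C2: 3>2, C3: 1>-1, C4: 6>1).
For Column, C1 strictly dominates C2 on the remaining rows (Y: 3>-1, Z: -3>-4); eliminate C2.
Among the remaining strategies, none is strictly dominated by another pure strategy of the same player, so the elimination stops.
Surviving strategies — Row: {Y, Z}; Column: {C1, C3, C4}.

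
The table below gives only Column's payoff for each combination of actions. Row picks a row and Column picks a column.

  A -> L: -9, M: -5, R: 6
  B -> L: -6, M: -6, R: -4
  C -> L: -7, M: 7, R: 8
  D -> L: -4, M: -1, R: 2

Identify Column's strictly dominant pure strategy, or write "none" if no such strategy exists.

R

R vs L: A: 6>-9, B: -4>-6, C: 8>-7, D: 2>-4.
R vs M: A: 6>-5, B: -4>-6, C: 8>7, D: 2>-1.
R strictly beats every other strategy against every opponent action, so it is strictly dominant.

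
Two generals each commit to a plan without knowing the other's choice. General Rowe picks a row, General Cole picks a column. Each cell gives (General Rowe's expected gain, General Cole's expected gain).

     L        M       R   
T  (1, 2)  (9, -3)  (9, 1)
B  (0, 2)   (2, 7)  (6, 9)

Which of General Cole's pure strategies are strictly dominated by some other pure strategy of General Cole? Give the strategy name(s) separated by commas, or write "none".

L is not dominated — it holds its own against M at T (2>-3); R at T (2>1).
R strictly dominates M — T: 1>-3, B: 9>7.
R is not dominated — it holds its own against L at B (9>2); M at T (1>-3).

M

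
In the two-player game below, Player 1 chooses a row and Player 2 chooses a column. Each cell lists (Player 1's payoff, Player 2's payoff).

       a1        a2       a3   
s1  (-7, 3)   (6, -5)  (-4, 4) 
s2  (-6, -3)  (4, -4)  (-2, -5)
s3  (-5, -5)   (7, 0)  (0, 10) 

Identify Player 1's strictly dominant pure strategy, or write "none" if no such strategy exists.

s3 vs s1: a1: -5>-7, a2: 7>6, a3: 0>-4.
s3 vs s2: a1: -5>-6, a2: 7>4, a3: 0>-2.
s3 strictly beats every other strategy against every opponent action, so it is strictly dominant.

s3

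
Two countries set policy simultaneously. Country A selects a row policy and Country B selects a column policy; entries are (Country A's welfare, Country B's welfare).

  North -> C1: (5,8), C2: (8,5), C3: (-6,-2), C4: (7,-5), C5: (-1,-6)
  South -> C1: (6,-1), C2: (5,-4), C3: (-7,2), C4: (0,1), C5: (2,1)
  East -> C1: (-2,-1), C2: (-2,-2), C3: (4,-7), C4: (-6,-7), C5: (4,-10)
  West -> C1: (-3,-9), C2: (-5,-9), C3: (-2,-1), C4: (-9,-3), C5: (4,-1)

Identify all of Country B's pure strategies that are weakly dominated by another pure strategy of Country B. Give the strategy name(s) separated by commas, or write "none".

C1 is not dominated — it holds its own against C2 at North (8>5); C3 at North (8>-2); C4 at North (8>-5); C5 at North (8>-6).
C2: dominated, since C1 does at least as well everywhere (North: 8>5, South: -1>-4, East: -1>-2, West: -9=-9).
C3 is not dominated — it holds its own against C1 at South (2>-1); C2 at South (2>-4); C4 at North (-2>-5); C5 at North (-2>-6).
C3 weakly dominates C4 — North: -2>-5, South: 2>1, East: -7=-7, West: -1>-3.
C3 weakly dominates C5 — North: -2>-6, South: 2>1, East: -7>-10, West: -1=-1.

C2, C4, C5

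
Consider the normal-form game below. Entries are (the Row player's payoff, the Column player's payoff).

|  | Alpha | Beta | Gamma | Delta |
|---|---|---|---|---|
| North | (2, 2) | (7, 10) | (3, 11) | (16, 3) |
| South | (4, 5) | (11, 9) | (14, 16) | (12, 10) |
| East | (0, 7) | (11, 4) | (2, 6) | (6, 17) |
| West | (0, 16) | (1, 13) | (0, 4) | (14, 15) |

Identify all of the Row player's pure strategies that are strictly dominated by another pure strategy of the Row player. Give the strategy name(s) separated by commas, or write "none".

West

Nothing dominates North: South at Delta (16>12); East at Alpha (2>0); West at Alpha (2>0).
South: no other strategy beats it everywhere (North at Alpha (4>2); East at Alpha (4>0); West at Alpha (4>0)).
Nothing dominates East: North at Beta (11>7); South at Beta (11=11); West at Alpha (0=0).
West: dominated, since North does at least as well everywhere (Alpha: 2>0, Beta: 7>1, Gamma: 3>0, Delta: 16>14).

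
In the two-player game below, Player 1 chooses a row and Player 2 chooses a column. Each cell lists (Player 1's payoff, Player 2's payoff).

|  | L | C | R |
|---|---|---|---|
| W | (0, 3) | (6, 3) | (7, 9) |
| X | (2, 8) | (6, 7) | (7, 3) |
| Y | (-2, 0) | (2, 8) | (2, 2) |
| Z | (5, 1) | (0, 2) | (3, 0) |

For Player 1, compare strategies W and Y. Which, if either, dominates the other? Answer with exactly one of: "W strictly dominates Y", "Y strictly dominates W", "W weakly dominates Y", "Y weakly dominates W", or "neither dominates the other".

Compare W to Y across every action of Player 2: L: 0>-2, C: 6>2, R: 7>2.
Every comparison favours W, so W strictly dominates Y.

W strictly dominates Y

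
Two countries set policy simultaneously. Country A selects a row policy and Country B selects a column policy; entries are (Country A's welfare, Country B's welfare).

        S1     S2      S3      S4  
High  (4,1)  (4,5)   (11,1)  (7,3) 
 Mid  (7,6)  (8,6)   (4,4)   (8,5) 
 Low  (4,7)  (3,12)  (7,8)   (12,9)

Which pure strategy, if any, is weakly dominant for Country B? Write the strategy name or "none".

S2

S2 vs S1: High: 5>1, Mid: 6=6, Low: 12>7.
S2 vs S3: High: 5>1, Mid: 6>4, Low: 12>8.
S2 vs S4: High: 5>3, Mid: 6>5, Low: 12>9.
S2 is at least as good as every other strategy against every opponent action, so it is weakly dominant.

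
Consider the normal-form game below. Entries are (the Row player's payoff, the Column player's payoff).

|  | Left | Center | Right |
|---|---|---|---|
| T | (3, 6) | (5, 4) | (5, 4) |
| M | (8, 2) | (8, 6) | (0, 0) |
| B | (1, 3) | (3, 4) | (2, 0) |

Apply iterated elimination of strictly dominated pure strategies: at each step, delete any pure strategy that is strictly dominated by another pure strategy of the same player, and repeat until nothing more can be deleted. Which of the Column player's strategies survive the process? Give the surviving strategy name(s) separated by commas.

Center

For the Row player, T strictly dominates B on the remaining columns (Left: 3>1, Center: 5>3, Right: 5>2); eliminate B.
Column Right is eliminated: Left beats it against every remaining row (T: 6>4, M: 2>0).
The Row player's strategy T is strictly dominated by M (Left: 8>3, Center: 8>5) and is removed.
The Column player's strategy Left is strictly dominated by Center (M: 6>2) and is removed.
Among the remaining strategies, none is strictly dominated by another pure strategy of the same player, so the elimination stops.
Surviving strategies — the Row player: {M}; the Column player: {Center}.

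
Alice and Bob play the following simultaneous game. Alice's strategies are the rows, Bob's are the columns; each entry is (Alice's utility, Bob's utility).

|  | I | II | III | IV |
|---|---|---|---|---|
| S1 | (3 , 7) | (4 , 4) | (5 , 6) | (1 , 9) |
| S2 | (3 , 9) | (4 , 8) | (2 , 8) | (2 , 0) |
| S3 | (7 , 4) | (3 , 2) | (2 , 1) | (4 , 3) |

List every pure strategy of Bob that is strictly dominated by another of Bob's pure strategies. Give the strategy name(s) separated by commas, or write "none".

II, III

I: no other strategy beats it everywhere (II at S1 (7>4); III at S1 (7>6); IV at S2 (9>0)).
II is strictly dominated by I (S1: 7>4, S2: 9>8, S3: 4>2).
III: dominated, since I does at least as well everywhere (S1: 7>6, S2: 9>8, S3: 4>1).
IV: no other strategy beats it everywhere (I at S1 (9>7); II at S1 (9>4); III at S1 (9>6)).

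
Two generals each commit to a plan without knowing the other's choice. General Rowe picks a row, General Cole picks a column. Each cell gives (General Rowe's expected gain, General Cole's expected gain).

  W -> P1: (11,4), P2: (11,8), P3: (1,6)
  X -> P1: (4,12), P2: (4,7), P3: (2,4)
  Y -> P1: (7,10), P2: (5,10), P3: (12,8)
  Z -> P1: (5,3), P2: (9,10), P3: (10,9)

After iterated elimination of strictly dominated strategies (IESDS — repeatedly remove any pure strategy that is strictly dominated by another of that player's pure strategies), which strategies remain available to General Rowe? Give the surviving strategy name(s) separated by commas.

W

General Rowe's strategy X is strictly dominated by Y (P1: 7>4, P2: 5>4, P3: 12>2) and is removed.
Column P3 is eliminated: P2 beats it against every remaining row (W: 8>6, Y: 10>8, Z: 10>9).
General Rowe's strategy Y is strictly dominated by W (P1: 11>7, P2: 11>5) and is removed.
General Rowe's strategy Z is strictly dominated by W (P1: 11>5, P2: 11>9) and is removed.
For General Cole, P2 strictly dominates P1 on the remaining rows (W: 8>4); eliminate P1.
Among the remaining strategies, none is strictly dominated by another pure strategy of the same player, so the elimination stops.
Surviving strategies — General Rowe: {W}; General Cole: {P2}.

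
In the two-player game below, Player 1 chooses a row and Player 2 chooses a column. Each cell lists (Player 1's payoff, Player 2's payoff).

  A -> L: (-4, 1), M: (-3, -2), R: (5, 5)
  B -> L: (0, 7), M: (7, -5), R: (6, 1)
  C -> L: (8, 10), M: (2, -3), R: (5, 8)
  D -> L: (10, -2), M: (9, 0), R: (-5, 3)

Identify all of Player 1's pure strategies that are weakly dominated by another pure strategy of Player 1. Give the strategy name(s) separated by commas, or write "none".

A is weakly dominated by B (L: 0>-4, M: 7>-3, R: 6>5).
B: no other strategy beats it everywhere (A at L (0>-4); C at M (7>2); D at R (6>-5)).
C is not dominated — it holds its own against A at L (8>-4); B at L (8>0); D at R (5>-5).
Nothing dominates D: A at L (10>-4); B at L (10>0); C at L (10>8).

A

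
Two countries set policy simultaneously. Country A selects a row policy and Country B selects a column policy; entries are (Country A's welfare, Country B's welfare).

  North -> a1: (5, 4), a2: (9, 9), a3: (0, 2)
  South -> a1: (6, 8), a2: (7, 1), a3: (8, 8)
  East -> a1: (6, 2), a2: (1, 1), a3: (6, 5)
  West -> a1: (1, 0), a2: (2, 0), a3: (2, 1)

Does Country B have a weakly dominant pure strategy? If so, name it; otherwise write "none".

a1 fails to dominate a2 at North (4<9).
a2 fails to dominate a1 at South (1<8).
a3 fails to dominate a1 at North (2<4).
No single strategy dominates all the others.

none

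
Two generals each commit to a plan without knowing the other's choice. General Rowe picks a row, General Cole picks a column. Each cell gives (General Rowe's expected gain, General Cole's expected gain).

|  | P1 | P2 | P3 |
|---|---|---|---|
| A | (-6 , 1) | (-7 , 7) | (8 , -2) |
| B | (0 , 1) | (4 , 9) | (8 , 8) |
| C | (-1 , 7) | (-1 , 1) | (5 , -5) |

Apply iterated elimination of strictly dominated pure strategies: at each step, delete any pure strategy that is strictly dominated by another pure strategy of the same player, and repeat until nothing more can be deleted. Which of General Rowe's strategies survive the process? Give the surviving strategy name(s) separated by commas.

For General Rowe, B strictly dominates C on the remaining columns (P1: 0>-1, P2: 4>-1, P3: 8>5); eliminate C.
Column P1 is eliminated: P2 beats it against every remaining row (A: 7>1, B: 9>1).
General Cole's strategy P3 is strictly dominated by P2 (A: 7>-2, B: 9>8) and is removed.
For General Rowe, B strictly dominates A on the remaining columns (P2: 4>-7); eliminate A.
Among the remaining strategies, none is strictly dominated by another pure strategy of the same player, so the elimination stops.
Surviving strategies — General Rowe: {B}; General Cole: {P2}.

B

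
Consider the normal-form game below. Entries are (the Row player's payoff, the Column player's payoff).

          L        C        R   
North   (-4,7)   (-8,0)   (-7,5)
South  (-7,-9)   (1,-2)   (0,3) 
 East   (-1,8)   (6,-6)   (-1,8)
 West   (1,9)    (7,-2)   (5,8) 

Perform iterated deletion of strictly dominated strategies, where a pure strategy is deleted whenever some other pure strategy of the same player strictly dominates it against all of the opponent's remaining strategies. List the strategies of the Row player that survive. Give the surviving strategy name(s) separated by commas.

For the Row player, East strictly dominates North on the remaining columns (L: -1>-4, C: 6>-8, R: -1>-7); eliminate North.
Row South is eliminated: West beats it against every remaining column (L: 1>-7, C: 7>1, R: 5>0).
Row East is eliminated: West beats it against every remaining column (L: 1>-1, C: 7>6, R: 5>-1).
The Column player's strategy C is strictly dominated by L (West: 9>-2) and is removed.
Column R is eliminated: L beats it against every remaining row (West: 9>8).
Among the remaining strategies, none is strictly dominated by another pure strategy of the same player, so the elimination stops.
Surviving strategies — the Row player: {West}; the Column player: {L}.

West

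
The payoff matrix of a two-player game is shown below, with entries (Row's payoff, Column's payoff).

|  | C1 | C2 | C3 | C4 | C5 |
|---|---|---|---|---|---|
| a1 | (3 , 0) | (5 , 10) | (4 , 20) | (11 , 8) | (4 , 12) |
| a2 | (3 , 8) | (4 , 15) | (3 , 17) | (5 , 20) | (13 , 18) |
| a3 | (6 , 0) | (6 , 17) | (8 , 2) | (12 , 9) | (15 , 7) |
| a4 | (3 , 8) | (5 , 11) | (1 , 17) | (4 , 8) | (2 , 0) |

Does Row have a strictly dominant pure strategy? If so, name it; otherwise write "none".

a3

a3 vs a1: C1: 6>3, C2: 6>5, C3: 8>4, C4: 12>11, C5: 15>4.
a3 vs a2: C1: 6>3, C2: 6>4, C3: 8>3, C4: 12>5, C5: 15>13.
a3 vs a4: C1: 6>3, C2: 6>5, C3: 8>1, C4: 12>4, C5: 15>2.
a3 strictly beats every other strategy against every opponent action, so it is strictly dominant.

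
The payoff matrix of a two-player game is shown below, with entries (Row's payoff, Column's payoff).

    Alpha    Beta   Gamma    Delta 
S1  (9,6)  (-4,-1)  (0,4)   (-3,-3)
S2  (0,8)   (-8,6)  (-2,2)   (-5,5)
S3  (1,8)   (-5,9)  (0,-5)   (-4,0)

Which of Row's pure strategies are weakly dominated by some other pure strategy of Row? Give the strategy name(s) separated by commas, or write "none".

S2, S3

Nothing dominates S1: S2 at Alpha (9>0); S3 at Alpha (9>1).
S2 is weakly dominated by S1 (Alpha: 9>0, Beta: -4>-8, Gamma: 0>-2, Delta: -3>-5).
S1 weakly dominates S3 — Alpha: 9>1, Beta: -4>-5, Gamma: 0=0, Delta: -3>-4.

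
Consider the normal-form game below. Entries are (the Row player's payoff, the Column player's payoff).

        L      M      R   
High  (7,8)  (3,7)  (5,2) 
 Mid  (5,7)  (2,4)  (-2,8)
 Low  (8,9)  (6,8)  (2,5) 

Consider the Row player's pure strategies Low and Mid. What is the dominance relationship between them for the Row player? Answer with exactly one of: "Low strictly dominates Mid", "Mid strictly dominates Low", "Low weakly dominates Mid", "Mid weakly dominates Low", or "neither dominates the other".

Low strictly dominates Mid

Compare Low to Mid across each choice by the Column player: L: 8>5, M: 6>2, R: 2>-2.
Every comparison favours Low, so Low strictly dominates Mid.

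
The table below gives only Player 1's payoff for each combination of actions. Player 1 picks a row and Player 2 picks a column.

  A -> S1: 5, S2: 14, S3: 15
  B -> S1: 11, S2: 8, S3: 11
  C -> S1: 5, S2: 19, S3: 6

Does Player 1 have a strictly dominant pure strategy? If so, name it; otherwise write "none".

A fails to dominate B at S1 (5<11).
B fails to dominate A at S2 (8<14).
C fails to dominate A at S1 (5=5).
No single strategy dominates all the others.

none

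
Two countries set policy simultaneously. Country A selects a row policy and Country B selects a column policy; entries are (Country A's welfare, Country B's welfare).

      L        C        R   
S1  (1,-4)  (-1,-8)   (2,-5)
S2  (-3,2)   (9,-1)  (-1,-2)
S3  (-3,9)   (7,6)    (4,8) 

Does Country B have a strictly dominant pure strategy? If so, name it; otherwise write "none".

L vs C: S1: -4>-8, S2: 2>-1, S3: 9>6.
L vs R: S1: -4>-5, S2: 2>-2, S3: 9>8.
L strictly beats every other strategy against every opponent action, so it is strictly dominant.

L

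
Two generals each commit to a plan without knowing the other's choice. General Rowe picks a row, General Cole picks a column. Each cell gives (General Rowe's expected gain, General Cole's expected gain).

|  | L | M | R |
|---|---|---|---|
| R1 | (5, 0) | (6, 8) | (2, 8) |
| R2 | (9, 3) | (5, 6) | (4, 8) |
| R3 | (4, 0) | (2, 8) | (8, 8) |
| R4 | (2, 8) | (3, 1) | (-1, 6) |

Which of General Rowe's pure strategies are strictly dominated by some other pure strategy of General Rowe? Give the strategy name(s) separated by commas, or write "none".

R4

Nothing dominates R1: R2 at M (6>5); R3 at L (5>4); R4 at L (5>2).
R2: no other strategy beats it everywhere (R1 at L (9>5); R3 at L (9>4); R4 at L (9>2)).
R3 is not dominated — it holds its own against R1 at R (8>2); R2 at R (8>4); R4 at L (4>2).
R1 strictly dominates R4 — L: 5>2, M: 6>3, R: 2>-1.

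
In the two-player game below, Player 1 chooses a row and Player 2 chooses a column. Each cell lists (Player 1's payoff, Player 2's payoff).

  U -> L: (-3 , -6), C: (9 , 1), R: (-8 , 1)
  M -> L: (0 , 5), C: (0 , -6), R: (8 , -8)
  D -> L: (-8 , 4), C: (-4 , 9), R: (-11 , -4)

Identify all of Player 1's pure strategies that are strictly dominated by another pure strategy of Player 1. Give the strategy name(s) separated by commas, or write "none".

D

U: no other strategy beats it everywhere (M at C (9>0); D at L (-3>-8)).
M: no other strategy beats it everywhere (U at L (0>-3); D at L (0>-8)).
U strictly dominates D — L: -3>-8, C: 9>-4, R: -8>-11.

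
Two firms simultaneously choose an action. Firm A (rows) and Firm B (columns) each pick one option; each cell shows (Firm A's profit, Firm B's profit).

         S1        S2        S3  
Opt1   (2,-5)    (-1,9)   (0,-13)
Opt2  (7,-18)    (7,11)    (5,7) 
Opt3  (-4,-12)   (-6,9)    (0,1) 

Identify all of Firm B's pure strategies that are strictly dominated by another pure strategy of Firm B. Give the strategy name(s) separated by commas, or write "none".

S1, S3

S1: dominated, since S2 does at least as well everywhere (Opt1: 9>-5, Opt2: 11>-18, Opt3: 9>-12).
Nothing dominates S2: S1 at Opt1 (9>-5); S3 at Opt1 (9>-13).
S2 strictly dominates S3 — Opt1: 9>-13, Opt2: 11>7, Opt3: 9>1.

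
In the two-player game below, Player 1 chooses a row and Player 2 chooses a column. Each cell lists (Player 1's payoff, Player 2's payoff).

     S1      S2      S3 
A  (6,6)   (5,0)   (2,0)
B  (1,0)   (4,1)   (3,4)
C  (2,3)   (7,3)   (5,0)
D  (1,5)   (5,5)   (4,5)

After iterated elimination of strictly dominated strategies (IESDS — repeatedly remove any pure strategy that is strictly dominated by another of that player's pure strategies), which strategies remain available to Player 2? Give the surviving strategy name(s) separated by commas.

Player 1's strategy B is strictly dominated by C (S1: 2>1, S2: 7>4, S3: 5>3) and is removed.
Row D is eliminated: C beats it against every remaining column (S1: 2>1, S2: 7>5, S3: 5>4).
For Player 2, S1 strictly dominates S3 on the remaining rows (A: 6>0, C: 3>0); eliminate S3.
Among the remaining strategies, none is strictly dominated by another pure strategy of the same player, so the elimination stops.
Surviving strategies — Player 1: {A, C}; Player 2: {S1, S2}.

S1, S2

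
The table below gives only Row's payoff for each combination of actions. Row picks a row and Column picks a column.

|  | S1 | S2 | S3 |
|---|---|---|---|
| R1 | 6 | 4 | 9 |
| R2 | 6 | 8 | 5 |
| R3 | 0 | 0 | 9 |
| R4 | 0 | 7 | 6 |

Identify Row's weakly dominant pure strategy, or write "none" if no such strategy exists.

none

R1 fails to dominate R2 at S2 (4<8).
R2 fails to dominate R1 at S3 (5<9).
R3 fails to dominate R1 at S1 (0<6).
R4 fails to dominate R1 at S1 (0<6).
No single strategy dominates all the others.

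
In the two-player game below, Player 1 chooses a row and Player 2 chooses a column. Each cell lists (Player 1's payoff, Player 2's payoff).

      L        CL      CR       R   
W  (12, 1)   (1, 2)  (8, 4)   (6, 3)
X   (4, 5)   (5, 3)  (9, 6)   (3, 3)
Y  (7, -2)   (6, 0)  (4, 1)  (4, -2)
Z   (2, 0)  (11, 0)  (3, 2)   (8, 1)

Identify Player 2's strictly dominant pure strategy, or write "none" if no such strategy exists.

CR

CR vs L: W: 4>1, X: 6>5, Y: 1>-2, Z: 2>0.
CR vs CL: W: 4>2, X: 6>3, Y: 1>0, Z: 2>0.
CR vs R: W: 4>3, X: 6>3, Y: 1>-2, Z: 2>1.
CR strictly beats every other strategy against every opponent action, so it is strictly dominant.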